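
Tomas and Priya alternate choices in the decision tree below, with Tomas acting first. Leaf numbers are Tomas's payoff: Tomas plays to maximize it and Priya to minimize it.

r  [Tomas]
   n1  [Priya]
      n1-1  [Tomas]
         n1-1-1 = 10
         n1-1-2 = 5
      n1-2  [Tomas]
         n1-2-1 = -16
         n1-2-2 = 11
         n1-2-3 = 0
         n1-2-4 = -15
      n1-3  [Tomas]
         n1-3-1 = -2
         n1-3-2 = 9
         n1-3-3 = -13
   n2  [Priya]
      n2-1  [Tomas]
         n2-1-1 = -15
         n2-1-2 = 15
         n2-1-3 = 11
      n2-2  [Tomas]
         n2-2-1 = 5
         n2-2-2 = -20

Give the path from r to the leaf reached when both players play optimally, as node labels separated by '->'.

r -> n1 -> n1-3 -> n1-3-2

n1-1 (Tomas): max(10, 5) = 10
n1-2 (Tomas): max(-16, 11, 0, -15) = 11
n1-3 (Tomas): max(-2, 9, -13) = 9
n1 (Priya): min(10, 11, 9) = 9
n2-1 (Tomas): max(-15, 15, 11) = 15
n2-2 (Tomas): max(5, -20) = 5
n2 (Priya): min(15, 5) = 5
r (Tomas): max(9, 5) = 9
At r, Tomas picks n1 (highest: 9).
At n1, Priya picks n1-3 (lowest: 9).
At n1-3, Tomas picks n1-3-2 (highest: 9).
Terminal value 9.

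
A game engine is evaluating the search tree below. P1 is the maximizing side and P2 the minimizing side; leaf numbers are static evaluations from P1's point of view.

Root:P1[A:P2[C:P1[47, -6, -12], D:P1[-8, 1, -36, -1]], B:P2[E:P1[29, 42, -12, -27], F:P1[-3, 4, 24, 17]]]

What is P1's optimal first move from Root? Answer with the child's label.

B

C (P1): max(47, -6, -12) = 47
D (P1): max(-8, 1, -36, -1) = 1
A (P2): min(47, 1) = 1
E (P1): max(29, 42, -12, -27) = 42
F (P1): max(-3, 4, 24, 17) = 24
B (P2): min(42, 24) = 24
Root (P1): max(1, 24) = 24
P1 at Root wants the highest of {A=1, B=24}, so chooses B.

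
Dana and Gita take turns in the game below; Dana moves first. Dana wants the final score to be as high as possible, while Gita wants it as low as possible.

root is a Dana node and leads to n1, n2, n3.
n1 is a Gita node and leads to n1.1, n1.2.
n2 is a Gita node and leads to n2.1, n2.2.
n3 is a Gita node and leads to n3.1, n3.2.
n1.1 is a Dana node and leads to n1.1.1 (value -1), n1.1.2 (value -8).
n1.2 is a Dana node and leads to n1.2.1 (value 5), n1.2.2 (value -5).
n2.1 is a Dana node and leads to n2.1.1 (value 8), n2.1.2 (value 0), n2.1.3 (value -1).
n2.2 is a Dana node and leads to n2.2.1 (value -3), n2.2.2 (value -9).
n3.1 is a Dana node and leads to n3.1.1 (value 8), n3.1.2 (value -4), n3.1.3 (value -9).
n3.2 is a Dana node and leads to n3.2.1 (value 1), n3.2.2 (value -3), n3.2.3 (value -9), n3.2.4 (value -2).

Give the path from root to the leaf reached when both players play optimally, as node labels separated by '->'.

root -> n3 -> n3.2 -> n3.2.1

n1.1 (Dana): max(-1, -8) = -1
n1.2 (Dana): max(5, -5) = 5
n1 (Gita): min(-1, 5) = -1
n2.1 (Dana): max(8, 0, -1) = 8
n2.2 (Dana): max(-3, -9) = -3
n2 (Gita): min(8, -3) = -3
n3.1 (Dana): max(8, -4, -9) = 8
n3.2 (Dana): max(1, -3, -9, -2) = 1
n3 (Gita): min(8, 1) = 1
root (Dana): max(-1, -3, 1) = 1
At root, Dana picks n3 (highest: 1).
At n3, Gita picks n3.2 (lowest: 1).
At n3.2, Dana picks n3.2.1 (highest: 1).
Terminal value 1.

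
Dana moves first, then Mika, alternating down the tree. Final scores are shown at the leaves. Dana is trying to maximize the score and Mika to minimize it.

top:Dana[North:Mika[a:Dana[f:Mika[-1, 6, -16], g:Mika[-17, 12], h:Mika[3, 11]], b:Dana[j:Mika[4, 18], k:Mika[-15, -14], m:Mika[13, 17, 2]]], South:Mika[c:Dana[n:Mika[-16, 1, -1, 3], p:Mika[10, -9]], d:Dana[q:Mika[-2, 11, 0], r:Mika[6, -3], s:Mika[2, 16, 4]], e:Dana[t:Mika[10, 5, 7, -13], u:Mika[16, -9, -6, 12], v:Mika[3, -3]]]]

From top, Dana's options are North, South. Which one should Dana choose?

North

f (Mika): min(-1, 6, -16) = -16
g (Mika): min(-17, 12) = -17
h (Mika): min(3, 11) = 3
a (Dana): max(-16, -17, 3) = 3
j (Mika): min(4, 18) = 4
k (Mika): min(-15, -14) = -15
m (Mika): min(13, 17, 2) = 2
b (Dana): max(4, -15, 2) = 4
North (Mika): min(3, 4) = 3
n (Mika): min(-16, 1, -1, 3) = -16
p (Mika): min(10, -9) = -9
c (Dana): max(-16, -9) = -9
q (Mika): min(-2, 11, 0) = -2
r (Mika): min(6, -3) = -3
s (Mika): min(2, 16, 4) = 2
d (Dana): max(-2, -3, 2) = 2
t (Mika): min(10, 5, 7, -13) = -13
u (Mika): min(16, -9, -6, 12) = -9
v (Mika): min(3, -3) = -3
e (Dana): max(-13, -9, -3) = -3
South (Mika): min(-9, 2, -3) = -9
top (Dana): max(3, -9) = 3
Dana at top wants the highest of {North=3, South=-9}, so chooses North.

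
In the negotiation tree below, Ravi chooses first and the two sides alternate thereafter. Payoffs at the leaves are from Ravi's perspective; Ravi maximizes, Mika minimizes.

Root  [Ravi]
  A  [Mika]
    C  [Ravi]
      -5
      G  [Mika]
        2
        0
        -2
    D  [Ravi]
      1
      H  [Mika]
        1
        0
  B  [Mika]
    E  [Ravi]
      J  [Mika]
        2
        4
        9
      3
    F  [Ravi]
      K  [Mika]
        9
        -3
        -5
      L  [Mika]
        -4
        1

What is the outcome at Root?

G (Mika): min(2, 0, -2) = -2
C (Ravi): max(-5, -2) = -2
H (Mika): min(1, 0) = 0
D (Ravi): max(1, 0) = 1
A (Mika): min(-2, 1) = -2
J (Mika): min(2, 4, 9) = 2
E (Ravi): max(2, 3) = 3
K (Mika): min(9, -3, -5) = -5
L (Mika): min(-4, 1) = -4
F (Ravi): max(-5, -4) = -4
B (Mika): min(3, -4) = -4
Root (Ravi): max(-2, -4) = -2

-2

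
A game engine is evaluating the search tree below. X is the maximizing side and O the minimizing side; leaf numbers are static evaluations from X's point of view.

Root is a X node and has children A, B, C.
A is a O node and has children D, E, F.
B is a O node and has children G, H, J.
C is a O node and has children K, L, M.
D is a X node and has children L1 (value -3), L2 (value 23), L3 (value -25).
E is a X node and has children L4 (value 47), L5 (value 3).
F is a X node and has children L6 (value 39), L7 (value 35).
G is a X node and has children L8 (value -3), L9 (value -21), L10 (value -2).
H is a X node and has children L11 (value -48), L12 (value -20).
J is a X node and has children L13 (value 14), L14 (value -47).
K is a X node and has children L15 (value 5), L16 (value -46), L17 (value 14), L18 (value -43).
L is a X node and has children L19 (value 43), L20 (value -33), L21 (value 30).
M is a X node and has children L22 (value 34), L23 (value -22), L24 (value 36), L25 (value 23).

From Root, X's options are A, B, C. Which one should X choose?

D (X): max(-3, 23, -25) = 23
E (X): max(47, 3) = 47
F (X): max(39, 35) = 39
A (O): min(23, 47, 39) = 23
G (X): max(-3, -21, -2) = -2
H (X): max(-48, -20) = -20
J (X): max(14, -47) = 14
B (O): min(-2, -20, 14) = -20
K (X): max(5, -46, 14, -43) = 14
L (X): max(43, -33, 30) = 43
M (X): max(34, -22, 36, 23) = 36
C (O): min(14, 43, 36) = 14
Root (X): max(23, -20, 14) = 23
X at Root wants the highest of {A=23, B=-20, C=14}, so chooses A.

A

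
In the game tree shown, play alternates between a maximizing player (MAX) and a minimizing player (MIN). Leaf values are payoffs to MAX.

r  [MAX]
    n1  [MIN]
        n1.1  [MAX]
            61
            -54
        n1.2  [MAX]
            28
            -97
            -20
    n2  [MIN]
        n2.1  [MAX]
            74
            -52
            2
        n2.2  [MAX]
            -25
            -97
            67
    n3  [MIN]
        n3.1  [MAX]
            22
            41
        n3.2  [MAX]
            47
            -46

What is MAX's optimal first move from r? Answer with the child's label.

n2

n1.1 (MAX): max(61, -54) = 61
n1.2 (MAX): max(28, -97, -20) = 28
n1 (MIN): min(61, 28) = 28
n2.1 (MAX): max(74, -52, 2) = 74
n2.2 (MAX): max(-25, -97, 67) = 67
n2 (MIN): min(74, 67) = 67
n3.1 (MAX): max(22, 41) = 41
n3.2 (MAX): max(47, -46) = 47
n3 (MIN): min(41, 47) = 41
r (MAX): max(28, 67, 41) = 67
MAX at r wants the highest of {n1=28, n2=67, n3=41}, so chooses n2.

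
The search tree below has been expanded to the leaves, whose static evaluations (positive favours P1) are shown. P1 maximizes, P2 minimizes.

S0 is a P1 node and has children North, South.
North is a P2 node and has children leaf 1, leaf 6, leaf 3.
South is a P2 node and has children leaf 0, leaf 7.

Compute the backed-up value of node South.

0

South (P2): min(0, 7) = 0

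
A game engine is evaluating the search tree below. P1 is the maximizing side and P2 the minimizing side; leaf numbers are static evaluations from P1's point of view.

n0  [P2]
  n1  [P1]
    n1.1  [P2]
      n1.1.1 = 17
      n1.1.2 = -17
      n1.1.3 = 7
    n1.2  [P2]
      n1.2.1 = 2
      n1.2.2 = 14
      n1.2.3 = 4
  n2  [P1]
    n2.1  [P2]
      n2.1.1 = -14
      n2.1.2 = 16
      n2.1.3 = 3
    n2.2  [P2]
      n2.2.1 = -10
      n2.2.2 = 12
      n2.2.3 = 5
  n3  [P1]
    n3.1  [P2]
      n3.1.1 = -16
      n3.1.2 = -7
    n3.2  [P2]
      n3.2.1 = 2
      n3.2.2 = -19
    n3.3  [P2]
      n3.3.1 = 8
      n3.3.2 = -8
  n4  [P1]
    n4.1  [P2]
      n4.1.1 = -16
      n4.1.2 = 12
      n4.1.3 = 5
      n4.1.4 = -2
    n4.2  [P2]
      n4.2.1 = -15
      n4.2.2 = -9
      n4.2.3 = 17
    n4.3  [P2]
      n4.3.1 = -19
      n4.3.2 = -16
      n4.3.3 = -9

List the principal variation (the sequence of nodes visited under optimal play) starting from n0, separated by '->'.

n0 -> n4 -> n4.2 -> n4.2.1

n1.1 (P2): min(17, -17, 7) = -17
n1.2 (P2): min(2, 14, 4) = 2
n1 (P1): max(-17, 2) = 2
n2.1 (P2): min(-14, 16, 3) = -14
n2.2 (P2): min(-10, 12, 5) = -10
n2 (P1): max(-14, -10) = -10
n3.1 (P2): min(-16, -7) = -16
n3.2 (P2): min(2, -19) = -19
n3.3 (P2): min(8, -8) = -8
n3 (P1): max(-16, -19, -8) = -8
n4.1 (P2): min(-16, 12, 5, -2) = -16
n4.2 (P2): min(-15, -9, 17) = -15
n4.3 (P2): min(-19, -16, -9) = -19
n4 (P1): max(-16, -15, -19) = -15
n0 (P2): min(2, -10, -8, -15) = -15
At n0, P2 picks n4 (lowest: -15).
At n4, P1 picks n4.2 (highest: -15).
At n4.2, P2 picks n4.2.1 (lowest: -15).
Terminal value -15.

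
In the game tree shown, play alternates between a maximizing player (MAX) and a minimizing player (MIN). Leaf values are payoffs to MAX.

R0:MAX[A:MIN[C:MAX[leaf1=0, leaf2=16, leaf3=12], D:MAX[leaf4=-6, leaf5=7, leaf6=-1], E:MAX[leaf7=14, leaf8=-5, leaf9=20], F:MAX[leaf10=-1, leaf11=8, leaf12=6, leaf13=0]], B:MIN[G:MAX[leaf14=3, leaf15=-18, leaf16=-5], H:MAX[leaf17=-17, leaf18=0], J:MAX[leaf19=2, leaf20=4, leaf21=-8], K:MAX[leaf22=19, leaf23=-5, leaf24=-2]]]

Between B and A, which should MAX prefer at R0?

G (MAX): max(3, -18, -5) = 3
H (MAX): max(-17, 0) = 0
J (MAX): max(2, 4, -8) = 4
K (MAX): max(19, -5, -2) = 19
B (MIN): min(3, 0, 4, 19) = 0
C (MAX): max(0, 16, 12) = 16
D (MAX): max(-6, 7, -1) = 7
E (MAX): max(14, -5, 20) = 20
F (MAX): max(-1, 8, 6, 0) = 8
A (MIN): min(16, 7, 20, 8) = 7
MAX prefers the higher value; B=0, A=7. A is better since 7 > 0.

A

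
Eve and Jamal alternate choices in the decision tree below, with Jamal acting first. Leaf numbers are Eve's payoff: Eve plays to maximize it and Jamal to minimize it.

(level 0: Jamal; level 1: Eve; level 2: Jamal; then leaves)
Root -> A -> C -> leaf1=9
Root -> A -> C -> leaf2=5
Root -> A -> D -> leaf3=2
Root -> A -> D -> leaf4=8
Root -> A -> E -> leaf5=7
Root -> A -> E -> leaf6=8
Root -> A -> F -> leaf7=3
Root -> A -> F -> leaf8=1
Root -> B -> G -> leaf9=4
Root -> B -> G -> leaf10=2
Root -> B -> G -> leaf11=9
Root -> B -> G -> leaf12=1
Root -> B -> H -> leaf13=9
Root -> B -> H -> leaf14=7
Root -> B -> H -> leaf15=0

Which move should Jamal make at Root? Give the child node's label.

C (Jamal): min(9, 5) = 5
D (Jamal): min(2, 8) = 2
E (Jamal): min(7, 8) = 7
F (Jamal): min(3, 1) = 1
A (Eve): max(5, 2, 7, 1) = 7
G (Jamal): min(4, 2, 9, 1) = 1
H (Jamal): min(9, 7, 0) = 0
B (Eve): max(1, 0) = 1
Root (Jamal): min(7, 1) = 1
Jamal at Root wants the lowest of {A=7, B=1}, so chooses B.

B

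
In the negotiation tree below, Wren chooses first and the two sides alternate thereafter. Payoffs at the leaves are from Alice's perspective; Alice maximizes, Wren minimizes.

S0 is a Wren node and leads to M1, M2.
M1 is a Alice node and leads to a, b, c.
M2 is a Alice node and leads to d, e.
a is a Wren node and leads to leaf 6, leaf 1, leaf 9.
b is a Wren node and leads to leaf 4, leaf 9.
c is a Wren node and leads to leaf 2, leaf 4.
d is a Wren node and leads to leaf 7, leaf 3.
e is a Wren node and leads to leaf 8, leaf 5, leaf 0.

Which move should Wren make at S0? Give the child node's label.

a (Wren): min(6, 1, 9) = 1
b (Wren): min(4, 9) = 4
c (Wren): min(2, 4) = 2
M1 (Alice): max(1, 4, 2) = 4
d (Wren): min(7, 3) = 3
e (Wren): min(8, 5, 0) = 0
M2 (Alice): max(3, 0) = 3
S0 (Wren): min(4, 3) = 3
Wren at S0 wants the lowest of {M1=4, M2=3}, so chooses M2.

M2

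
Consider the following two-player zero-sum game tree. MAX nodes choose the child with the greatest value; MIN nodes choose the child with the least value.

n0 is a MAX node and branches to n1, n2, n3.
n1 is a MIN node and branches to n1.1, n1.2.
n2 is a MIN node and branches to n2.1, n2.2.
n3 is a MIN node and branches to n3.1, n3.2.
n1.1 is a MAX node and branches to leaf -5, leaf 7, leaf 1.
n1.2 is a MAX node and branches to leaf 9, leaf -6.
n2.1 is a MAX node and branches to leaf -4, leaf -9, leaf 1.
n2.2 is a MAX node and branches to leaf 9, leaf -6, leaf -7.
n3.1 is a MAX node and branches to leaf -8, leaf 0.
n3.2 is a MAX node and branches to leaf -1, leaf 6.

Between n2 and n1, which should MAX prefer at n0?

n2.1 (MAX): max(-4, -9, 1) = 1
n2.2 (MAX): max(9, -6, -7) = 9
n2 (MIN): min(1, 9) = 1
n1.1 (MAX): max(-5, 7, 1) = 7
n1.2 (MAX): max(9, -6) = 9
n1 (MIN): min(7, 9) = 7
MAX prefers the higher value; n2=1, n1=7. n1 is better since 7 > 1.

n1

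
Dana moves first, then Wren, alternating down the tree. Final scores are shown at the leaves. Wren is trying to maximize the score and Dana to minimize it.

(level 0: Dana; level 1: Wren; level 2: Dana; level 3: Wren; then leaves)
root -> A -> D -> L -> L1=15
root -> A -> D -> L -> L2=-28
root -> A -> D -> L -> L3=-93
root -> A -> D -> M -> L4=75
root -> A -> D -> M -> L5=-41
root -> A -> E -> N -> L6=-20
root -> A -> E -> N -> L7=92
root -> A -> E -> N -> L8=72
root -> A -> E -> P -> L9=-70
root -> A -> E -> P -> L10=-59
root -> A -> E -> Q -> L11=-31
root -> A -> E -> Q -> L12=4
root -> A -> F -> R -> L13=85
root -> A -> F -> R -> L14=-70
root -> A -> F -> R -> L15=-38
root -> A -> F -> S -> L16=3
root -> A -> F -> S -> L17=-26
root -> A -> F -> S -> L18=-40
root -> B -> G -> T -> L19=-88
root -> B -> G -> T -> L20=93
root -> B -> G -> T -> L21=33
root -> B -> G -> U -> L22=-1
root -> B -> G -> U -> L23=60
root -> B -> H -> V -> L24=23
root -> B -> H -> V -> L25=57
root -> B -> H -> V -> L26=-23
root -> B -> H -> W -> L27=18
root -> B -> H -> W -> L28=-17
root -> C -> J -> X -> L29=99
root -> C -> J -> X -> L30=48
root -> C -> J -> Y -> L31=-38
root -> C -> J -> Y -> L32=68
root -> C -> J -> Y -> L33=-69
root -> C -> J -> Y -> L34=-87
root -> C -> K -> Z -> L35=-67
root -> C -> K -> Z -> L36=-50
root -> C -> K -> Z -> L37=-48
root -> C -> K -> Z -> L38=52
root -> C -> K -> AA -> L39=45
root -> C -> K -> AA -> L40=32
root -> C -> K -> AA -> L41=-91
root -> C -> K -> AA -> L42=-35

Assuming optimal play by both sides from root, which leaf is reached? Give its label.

L1

L (Wren): max(15, -28, -93) = 15
M (Wren): max(75, -41) = 75
D (Dana): min(15, 75) = 15
N (Wren): max(-20, 92, 72) = 92
P (Wren): max(-70, -59) = -59
Q (Wren): max(-31, 4) = 4
E (Dana): min(92, -59, 4) = -59
R (Wren): max(85, -70, -38) = 85
S (Wren): max(3, -26, -40) = 3
F (Dana): min(85, 3) = 3
A (Wren): max(15, -59, 3) = 15
T (Wren): max(-88, 93, 33) = 93
U (Wren): max(-1, 60) = 60
G (Dana): min(93, 60) = 60
V (Wren): max(23, 57, -23) = 57
W (Wren): max(18, -17) = 18
H (Dana): min(57, 18) = 18
B (Wren): max(60, 18) = 60
X (Wren): max(99, 48) = 99
Y (Wren): max(-38, 68, -69, -87) = 68
J (Dana): min(99, 68) = 68
Z (Wren): max(-67, -50, -48, 52) = 52
AA (Wren): max(45, 32, -91, -35) = 45
K (Dana): min(52, 45) = 45
C (Wren): max(68, 45) = 68
root (Dana): min(15, 60, 68) = 15
At root, Dana picks A (lowest: 15).
At A, Wren picks D (highest: 15).
At D, Dana picks L (lowest: 15).
At L, Wren picks L1 (highest: 15).
Terminal value 15.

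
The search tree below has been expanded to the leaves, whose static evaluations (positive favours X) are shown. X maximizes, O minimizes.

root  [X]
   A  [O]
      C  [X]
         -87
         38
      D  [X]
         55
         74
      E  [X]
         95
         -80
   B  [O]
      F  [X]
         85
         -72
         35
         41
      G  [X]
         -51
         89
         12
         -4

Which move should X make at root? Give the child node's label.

C (X): max(-87, 38) = 38
D (X): max(55, 74) = 74
E (X): max(95, -80) = 95
A (O): min(38, 74, 95) = 38
F (X): max(85, -72, 35, 41) = 85
G (X): max(-51, 89, 12, -4) = 89
B (O): min(85, 89) = 85
root (X): max(38, 85) = 85
X at root wants the highest of {A=38, B=85}, so chooses B.

B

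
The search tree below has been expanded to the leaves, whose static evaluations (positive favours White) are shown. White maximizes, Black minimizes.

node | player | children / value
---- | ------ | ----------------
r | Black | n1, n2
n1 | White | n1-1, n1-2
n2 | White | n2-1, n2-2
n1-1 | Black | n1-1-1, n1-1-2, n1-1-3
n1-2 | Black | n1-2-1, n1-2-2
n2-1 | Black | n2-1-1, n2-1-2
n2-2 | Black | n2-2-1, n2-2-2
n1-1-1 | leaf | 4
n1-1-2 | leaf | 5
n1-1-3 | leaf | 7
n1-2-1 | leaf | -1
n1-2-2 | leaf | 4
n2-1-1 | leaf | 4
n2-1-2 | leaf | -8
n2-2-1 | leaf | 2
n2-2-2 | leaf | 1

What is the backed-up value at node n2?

n2-1 (Black): min(4, -8) = -8
n2-2 (Black): min(2, 1) = 1
n2 (White): max(-8, 1) = 1

1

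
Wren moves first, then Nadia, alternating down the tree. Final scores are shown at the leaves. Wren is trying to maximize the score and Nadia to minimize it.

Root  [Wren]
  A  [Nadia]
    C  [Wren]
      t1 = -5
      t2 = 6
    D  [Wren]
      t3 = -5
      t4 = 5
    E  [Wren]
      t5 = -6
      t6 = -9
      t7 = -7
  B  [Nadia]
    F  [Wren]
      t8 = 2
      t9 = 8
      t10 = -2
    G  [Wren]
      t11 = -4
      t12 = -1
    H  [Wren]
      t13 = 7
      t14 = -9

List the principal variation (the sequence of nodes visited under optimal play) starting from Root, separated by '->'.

C (Wren): max(-5, 6) = 6
D (Wren): max(-5, 5) = 5
E (Wren): max(-6, -9, -7) = -6
A (Nadia): min(6, 5, -6) = -6
F (Wren): max(2, 8, -2) = 8
G (Wren): max(-4, -1) = -1
H (Wren): max(7, -9) = 7
B (Nadia): min(8, -1, 7) = -1
Root (Wren): max(-6, -1) = -1
At Root, Wren picks B (highest: -1).
At B, Nadia picks G (lowest: -1).
At G, Wren picks t12 (highest: -1).
Terminal value -1.

Root -> B -> G -> t12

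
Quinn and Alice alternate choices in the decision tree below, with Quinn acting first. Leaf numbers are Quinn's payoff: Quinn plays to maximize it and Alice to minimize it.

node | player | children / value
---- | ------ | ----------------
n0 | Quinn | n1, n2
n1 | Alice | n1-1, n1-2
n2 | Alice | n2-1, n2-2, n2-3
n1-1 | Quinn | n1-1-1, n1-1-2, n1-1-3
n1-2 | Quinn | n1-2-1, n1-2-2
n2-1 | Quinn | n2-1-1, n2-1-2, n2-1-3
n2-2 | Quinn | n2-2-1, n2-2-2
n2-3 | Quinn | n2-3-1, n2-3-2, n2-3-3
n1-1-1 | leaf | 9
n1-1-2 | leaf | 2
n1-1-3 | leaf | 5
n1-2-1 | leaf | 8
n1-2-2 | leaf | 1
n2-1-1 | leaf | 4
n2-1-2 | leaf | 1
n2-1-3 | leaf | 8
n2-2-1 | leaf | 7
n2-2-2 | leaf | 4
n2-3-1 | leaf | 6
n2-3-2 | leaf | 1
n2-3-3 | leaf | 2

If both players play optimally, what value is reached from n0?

8

n1-1 (Quinn): max(9, 2, 5) = 9
n1-2 (Quinn): max(8, 1) = 8
n1 (Alice): min(9, 8) = 8
n2-1 (Quinn): max(4, 1, 8) = 8
n2-2 (Quinn): max(7, 4) = 7
n2-3 (Quinn): max(6, 1, 2) = 6
n2 (Alice): min(8, 7, 6) = 6
n0 (Quinn): max(8, 6) = 8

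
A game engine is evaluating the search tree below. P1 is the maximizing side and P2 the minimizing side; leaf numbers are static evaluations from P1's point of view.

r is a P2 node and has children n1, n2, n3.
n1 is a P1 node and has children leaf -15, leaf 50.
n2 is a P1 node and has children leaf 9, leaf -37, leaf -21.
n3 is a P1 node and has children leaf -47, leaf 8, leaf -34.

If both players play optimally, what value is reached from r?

8

n1 (P1): max(-15, 50) = 50
n2 (P1): max(9, -37, -21) = 9
n3 (P1): max(-47, 8, -34) = 8
r (P2): min(50, 9, 8) = 8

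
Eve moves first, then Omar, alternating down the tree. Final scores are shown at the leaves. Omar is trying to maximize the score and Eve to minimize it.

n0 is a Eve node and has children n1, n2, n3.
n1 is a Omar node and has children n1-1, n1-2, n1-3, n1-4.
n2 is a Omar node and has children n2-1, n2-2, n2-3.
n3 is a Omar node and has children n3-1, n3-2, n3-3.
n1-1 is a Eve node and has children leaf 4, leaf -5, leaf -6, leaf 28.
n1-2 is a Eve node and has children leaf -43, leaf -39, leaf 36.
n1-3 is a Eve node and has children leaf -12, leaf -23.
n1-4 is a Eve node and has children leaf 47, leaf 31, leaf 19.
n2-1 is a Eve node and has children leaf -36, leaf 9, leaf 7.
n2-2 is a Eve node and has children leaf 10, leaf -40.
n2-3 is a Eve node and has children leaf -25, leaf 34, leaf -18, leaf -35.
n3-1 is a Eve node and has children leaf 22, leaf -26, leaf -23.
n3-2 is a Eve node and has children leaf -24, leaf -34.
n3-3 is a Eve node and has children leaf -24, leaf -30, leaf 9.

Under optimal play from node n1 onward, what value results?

19

n1-1 (Eve): min(4, -5, -6, 28) = -6
n1-2 (Eve): min(-43, -39, 36) = -43
n1-3 (Eve): min(-12, -23) = -23
n1-4 (Eve): min(47, 31, 19) = 19
n1 (Omar): max(-6, -43, -23, 19) = 19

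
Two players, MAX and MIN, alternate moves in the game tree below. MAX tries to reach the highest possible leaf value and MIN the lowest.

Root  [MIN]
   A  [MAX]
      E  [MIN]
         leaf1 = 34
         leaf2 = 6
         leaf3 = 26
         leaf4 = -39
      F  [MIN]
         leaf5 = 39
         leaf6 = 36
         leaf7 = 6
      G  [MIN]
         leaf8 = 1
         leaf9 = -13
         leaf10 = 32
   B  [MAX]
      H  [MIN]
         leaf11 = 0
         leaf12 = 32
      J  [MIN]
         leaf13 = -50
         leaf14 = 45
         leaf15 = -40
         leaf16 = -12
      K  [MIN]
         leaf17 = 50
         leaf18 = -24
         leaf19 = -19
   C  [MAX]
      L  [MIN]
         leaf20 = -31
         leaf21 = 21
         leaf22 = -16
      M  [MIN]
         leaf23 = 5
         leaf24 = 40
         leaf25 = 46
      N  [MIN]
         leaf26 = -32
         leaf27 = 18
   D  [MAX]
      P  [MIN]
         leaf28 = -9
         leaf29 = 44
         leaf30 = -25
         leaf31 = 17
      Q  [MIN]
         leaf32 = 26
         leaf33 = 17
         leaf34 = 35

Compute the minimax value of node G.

-13

G (MIN): min(1, -13, 32) = -13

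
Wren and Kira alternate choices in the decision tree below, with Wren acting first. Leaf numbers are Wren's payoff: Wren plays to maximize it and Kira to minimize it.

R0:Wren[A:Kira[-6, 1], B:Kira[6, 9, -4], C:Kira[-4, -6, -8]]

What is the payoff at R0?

A (Kira): min(-6, 1) = -6
B (Kira): min(6, 9, -4) = -4
C (Kira): min(-4, -6, -8) = -8
R0 (Wren): max(-6, -4, -8) = -4

-4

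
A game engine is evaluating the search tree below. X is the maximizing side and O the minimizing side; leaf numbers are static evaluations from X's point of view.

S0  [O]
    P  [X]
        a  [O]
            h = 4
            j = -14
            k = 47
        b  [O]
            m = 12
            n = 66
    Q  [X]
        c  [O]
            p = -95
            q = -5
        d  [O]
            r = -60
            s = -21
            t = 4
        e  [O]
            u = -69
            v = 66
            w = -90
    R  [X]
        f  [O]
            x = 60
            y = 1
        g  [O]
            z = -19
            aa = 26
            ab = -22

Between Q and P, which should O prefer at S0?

c (O): min(-95, -5) = -95
d (O): min(-60, -21, 4) = -60
e (O): min(-69, 66, -90) = -90
Q (X): max(-95, -60, -90) = -60
a (O): min(4, -14, 47) = -14
b (O): min(12, 66) = 12
P (X): max(-14, 12) = 12
O prefers the lower value; Q=-60, P=12. Q is better since -60 < 12.

Q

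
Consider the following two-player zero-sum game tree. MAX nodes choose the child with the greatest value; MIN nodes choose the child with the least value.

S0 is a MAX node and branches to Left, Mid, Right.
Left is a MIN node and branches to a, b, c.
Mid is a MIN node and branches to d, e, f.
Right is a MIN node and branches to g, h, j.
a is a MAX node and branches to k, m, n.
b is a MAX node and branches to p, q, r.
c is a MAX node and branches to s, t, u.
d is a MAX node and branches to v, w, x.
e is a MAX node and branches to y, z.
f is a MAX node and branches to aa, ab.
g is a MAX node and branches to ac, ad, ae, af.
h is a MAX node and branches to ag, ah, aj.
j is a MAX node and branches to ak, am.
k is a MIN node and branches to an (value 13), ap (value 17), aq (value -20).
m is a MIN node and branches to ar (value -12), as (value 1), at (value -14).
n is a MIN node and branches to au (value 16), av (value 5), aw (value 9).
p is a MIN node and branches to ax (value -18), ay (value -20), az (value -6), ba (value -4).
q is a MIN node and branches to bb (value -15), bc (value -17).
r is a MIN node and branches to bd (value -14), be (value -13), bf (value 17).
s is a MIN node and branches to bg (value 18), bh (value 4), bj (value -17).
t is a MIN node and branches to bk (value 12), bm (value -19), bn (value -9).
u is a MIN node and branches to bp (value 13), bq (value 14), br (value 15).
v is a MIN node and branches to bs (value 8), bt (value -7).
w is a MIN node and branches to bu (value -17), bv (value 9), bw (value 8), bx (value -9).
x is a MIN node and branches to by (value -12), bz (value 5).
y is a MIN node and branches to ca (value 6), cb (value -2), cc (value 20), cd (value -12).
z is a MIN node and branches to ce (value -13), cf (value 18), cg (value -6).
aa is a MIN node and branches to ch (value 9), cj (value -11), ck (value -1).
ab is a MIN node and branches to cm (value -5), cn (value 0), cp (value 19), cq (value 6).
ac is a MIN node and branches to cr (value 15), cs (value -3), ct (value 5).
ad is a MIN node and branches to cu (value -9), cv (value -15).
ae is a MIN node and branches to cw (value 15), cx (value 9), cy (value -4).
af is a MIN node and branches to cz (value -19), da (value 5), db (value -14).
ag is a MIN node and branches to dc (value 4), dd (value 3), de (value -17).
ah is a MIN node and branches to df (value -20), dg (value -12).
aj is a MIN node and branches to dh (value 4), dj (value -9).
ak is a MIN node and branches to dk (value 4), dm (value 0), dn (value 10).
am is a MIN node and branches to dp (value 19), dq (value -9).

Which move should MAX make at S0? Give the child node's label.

Right

k (MIN): min(13, 17, -20) = -20
m (MIN): min(-12, 1, -14) = -14
n (MIN): min(16, 5, 9) = 5
a (MAX): max(-20, -14, 5) = 5
p (MIN): min(-18, -20, -6, -4) = -20
q (MIN): min(-15, -17) = -17
r (MIN): min(-14, -13, 17) = -14
b (MAX): max(-20, -17, -14) = -14
s (MIN): min(18, 4, -17) = -17
t (MIN): min(12, -19, -9) = -19
u (MIN): min(13, 14, 15) = 13
c (MAX): max(-17, -19, 13) = 13
Left (MIN): min(5, -14, 13) = -14
v (MIN): min(8, -7) = -7
w (MIN): min(-17, 9, 8, -9) = -17
x (MIN): min(-12, 5) = -12
d (MAX): max(-7, -17, -12) = -7
y (MIN): min(6, -2, 20, -12) = -12
z (MIN): min(-13, 18, -6) = -13
e (MAX): max(-12, -13) = -12
aa (MIN): min(9, -11, -1) = -11
ab (MIN): min(-5, 0, 19, 6) = -5
f (MAX): max(-11, -5) = -5
Mid (MIN): min(-7, -12, -5) = -12
ac (MIN): min(15, -3, 5) = -3
ad (MIN): min(-9, -15) = -15
ae (MIN): min(15, 9, -4) = -4
af (MIN): min(-19, 5, -14) = -19
g (MAX): max(-3, -15, -4, -19) = -3
ag (MIN): min(4, 3, -17) = -17
ah (MIN): min(-20, -12) = -20
aj (MIN): min(4, -9) = -9
h (MAX): max(-17, -20, -9) = -9
ak (MIN): min(4, 0, 10) = 0
am (MIN): min(19, -9) = -9
j (MAX): max(0, -9) = 0
Right (MIN): min(-3, -9, 0) = -9
S0 (MAX): max(-14, -12, -9) = -9
MAX at S0 wants the highest of {Left=-14, Mid=-12, Right=-9}, so chooses Right.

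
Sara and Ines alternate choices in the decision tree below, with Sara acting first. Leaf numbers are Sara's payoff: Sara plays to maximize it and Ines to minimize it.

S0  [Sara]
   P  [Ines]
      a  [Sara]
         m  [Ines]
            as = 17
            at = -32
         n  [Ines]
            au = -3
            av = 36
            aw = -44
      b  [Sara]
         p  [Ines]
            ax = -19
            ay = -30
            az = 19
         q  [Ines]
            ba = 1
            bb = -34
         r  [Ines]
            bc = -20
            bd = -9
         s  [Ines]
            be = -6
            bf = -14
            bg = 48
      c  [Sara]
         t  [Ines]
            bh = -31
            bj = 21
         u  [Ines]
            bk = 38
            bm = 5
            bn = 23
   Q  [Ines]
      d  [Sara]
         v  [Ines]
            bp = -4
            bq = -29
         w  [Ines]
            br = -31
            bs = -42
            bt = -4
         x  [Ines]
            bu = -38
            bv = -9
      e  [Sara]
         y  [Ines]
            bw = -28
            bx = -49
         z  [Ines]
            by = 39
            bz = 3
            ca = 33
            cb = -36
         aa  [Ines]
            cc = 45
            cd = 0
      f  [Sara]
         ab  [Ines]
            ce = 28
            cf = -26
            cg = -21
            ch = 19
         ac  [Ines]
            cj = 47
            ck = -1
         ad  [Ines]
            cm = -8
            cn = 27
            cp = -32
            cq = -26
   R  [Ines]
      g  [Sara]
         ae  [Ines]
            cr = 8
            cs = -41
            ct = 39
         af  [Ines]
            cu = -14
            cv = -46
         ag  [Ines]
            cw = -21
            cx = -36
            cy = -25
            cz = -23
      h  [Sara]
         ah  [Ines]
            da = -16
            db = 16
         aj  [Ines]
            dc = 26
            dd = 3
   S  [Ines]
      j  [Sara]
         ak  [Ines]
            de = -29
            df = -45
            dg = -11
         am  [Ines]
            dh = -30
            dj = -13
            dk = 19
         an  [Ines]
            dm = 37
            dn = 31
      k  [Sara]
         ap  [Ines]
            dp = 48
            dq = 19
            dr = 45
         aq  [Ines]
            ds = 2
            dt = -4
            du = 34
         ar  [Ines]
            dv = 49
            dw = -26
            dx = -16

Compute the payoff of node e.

0

y (Ines): min(-28, -49) = -49
z (Ines): min(39, 3, 33, -36) = -36
aa (Ines): min(45, 0) = 0
e (Sara): max(-49, -36, 0) = 0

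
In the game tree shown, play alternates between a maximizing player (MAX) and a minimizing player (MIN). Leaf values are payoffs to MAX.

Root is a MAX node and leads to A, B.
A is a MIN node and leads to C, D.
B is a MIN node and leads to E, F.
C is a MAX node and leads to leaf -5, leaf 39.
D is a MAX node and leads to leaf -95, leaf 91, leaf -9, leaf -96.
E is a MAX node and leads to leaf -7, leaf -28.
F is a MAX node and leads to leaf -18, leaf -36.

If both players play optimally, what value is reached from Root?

C (MAX): max(-5, 39) = 39
D (MAX): max(-95, 91, -9, -96) = 91
A (MIN): min(39, 91) = 39
E (MAX): max(-7, -28) = -7
F (MAX): max(-18, -36) = -18
B (MIN): min(-7, -18) = -18
Root (MAX): max(39, -18) = 39

39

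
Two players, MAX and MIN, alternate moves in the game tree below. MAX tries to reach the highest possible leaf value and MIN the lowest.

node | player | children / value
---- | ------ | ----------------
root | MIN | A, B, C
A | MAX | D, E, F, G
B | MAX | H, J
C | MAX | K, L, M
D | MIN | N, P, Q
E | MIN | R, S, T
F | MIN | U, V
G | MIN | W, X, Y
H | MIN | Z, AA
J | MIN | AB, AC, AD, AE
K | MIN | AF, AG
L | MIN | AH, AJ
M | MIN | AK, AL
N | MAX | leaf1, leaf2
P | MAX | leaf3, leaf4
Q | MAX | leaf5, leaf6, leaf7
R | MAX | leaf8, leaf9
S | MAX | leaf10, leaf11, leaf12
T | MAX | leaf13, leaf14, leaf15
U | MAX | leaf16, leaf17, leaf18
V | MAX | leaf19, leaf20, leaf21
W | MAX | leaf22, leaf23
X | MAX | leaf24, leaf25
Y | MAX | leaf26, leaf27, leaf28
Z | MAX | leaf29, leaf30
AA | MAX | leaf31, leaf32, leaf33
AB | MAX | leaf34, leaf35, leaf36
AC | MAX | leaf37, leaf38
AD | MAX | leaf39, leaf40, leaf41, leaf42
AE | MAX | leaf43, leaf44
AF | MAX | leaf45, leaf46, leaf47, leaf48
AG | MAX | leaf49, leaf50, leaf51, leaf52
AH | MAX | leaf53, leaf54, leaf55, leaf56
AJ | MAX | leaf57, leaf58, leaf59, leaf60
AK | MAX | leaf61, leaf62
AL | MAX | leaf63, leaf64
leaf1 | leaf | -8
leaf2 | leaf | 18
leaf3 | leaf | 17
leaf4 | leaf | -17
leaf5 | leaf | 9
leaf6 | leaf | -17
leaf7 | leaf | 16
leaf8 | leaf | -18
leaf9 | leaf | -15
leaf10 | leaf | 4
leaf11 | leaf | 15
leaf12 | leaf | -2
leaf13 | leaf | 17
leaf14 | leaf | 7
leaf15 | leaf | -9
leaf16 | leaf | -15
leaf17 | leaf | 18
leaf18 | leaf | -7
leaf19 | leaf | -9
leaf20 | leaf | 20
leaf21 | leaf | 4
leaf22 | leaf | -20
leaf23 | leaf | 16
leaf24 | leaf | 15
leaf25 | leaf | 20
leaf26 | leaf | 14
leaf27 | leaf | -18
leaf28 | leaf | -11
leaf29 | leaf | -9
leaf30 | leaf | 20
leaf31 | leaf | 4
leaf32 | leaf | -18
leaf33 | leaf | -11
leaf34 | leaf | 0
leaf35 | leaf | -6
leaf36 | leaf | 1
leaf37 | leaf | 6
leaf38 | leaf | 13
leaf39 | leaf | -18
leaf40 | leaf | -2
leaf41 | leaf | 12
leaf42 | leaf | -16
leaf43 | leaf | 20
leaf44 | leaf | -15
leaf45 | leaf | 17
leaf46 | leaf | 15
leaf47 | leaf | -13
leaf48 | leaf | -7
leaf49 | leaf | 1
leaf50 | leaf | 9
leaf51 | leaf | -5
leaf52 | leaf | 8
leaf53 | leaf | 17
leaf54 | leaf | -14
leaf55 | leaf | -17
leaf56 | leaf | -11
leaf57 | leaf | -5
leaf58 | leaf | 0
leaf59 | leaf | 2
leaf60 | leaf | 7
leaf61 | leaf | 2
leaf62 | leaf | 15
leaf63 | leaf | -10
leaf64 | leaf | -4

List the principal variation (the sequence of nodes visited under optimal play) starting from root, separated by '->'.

N (MAX): max(-8, 18) = 18
P (MAX): max(17, -17) = 17
Q (MAX): max(9, -17, 16) = 16
D (MIN): min(18, 17, 16) = 16
R (MAX): max(-18, -15) = -15
S (MAX): max(4, 15, -2) = 15
T (MAX): max(17, 7, -9) = 17
E (MIN): min(-15, 15, 17) = -15
U (MAX): max(-15, 18, -7) = 18
V (MAX): max(-9, 20, 4) = 20
F (MIN): min(18, 20) = 18
W (MAX): max(-20, 16) = 16
X (MAX): max(15, 20) = 20
Y (MAX): max(14, -18, -11) = 14
G (MIN): min(16, 20, 14) = 14
A (MAX): max(16, -15, 18, 14) = 18
Z (MAX): max(-9, 20) = 20
AA (MAX): max(4, -18, -11) = 4
H (MIN): min(20, 4) = 4
AB (MAX): max(0, -6, 1) = 1
AC (MAX): max(6, 13) = 13
AD (MAX): max(-18, -2, 12, -16) = 12
AE (MAX): max(20, -15) = 20
J (MIN): min(1, 13, 12, 20) = 1
B (MAX): max(4, 1) = 4
AF (MAX): max(17, 15, -13, -7) = 17
AG (MAX): max(1, 9, -5, 8) = 9
K (MIN): min(17, 9) = 9
AH (MAX): max(17, -14, -17, -11) = 17
AJ (MAX): max(-5, 0, 2, 7) = 7
L (MIN): min(17, 7) = 7
AK (MAX): max(2, 15) = 15
AL (MAX): max(-10, -4) = -4
M (MIN): min(15, -4) = -4
C (MAX): max(9, 7, -4) = 9
root (MIN): min(18, 4, 9) = 4
At root, MIN picks B (lowest: 4).
At B, MAX picks H (highest: 4).
At H, MIN picks AA (lowest: 4).
At AA, MAX picks leaf31 (highest: 4).
Terminal value 4.

root -> B -> H -> AA -> leaf31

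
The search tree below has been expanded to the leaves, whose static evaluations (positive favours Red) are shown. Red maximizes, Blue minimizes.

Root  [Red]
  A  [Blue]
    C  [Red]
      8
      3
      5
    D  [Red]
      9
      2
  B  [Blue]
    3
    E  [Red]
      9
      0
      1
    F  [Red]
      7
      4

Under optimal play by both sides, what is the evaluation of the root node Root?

8

C (Red): max(8, 3, 5) = 8
D (Red): max(9, 2) = 9
A (Blue): min(8, 9) = 8
E (Red): max(9, 0, 1) = 9
F (Red): max(7, 4) = 7
B (Blue): min(3, 9, 7) = 3
Root (Red): max(8, 3) = 8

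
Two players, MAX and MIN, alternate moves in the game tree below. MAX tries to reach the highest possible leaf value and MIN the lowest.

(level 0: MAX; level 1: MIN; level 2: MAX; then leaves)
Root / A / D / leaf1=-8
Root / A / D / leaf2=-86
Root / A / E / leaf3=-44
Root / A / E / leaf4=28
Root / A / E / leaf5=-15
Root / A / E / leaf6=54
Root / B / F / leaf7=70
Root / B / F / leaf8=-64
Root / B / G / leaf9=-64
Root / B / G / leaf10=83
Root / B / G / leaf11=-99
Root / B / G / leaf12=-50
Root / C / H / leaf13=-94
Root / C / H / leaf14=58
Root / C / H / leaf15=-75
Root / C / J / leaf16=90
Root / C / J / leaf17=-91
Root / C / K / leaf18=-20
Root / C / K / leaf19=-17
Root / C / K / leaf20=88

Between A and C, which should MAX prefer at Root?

C

D (MAX): max(-8, -86) = -8
E (MAX): max(-44, 28, -15, 54) = 54
A (MIN): min(-8, 54) = -8
H (MAX): max(-94, 58, -75) = 58
J (MAX): max(90, -91) = 90
K (MAX): max(-20, -17, 88) = 88
C (MIN): min(58, 90, 88) = 58
MAX prefers the higher value; A=-8, C=58. C is better since 58 > -8.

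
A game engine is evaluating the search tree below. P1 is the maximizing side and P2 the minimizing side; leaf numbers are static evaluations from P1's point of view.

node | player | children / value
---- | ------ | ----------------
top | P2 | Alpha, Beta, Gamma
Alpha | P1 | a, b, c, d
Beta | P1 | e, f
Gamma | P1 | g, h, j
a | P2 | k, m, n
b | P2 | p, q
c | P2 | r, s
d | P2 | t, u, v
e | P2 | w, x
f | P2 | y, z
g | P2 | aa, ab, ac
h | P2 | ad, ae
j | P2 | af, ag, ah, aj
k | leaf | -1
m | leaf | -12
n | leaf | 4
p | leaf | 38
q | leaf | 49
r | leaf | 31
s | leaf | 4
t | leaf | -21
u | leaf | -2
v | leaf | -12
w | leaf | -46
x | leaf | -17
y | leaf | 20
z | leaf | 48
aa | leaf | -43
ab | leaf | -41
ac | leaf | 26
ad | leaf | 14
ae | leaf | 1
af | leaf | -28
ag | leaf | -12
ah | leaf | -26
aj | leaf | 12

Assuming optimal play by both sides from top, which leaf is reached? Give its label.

a (P2): min(-1, -12, 4) = -12
b (P2): min(38, 49) = 38
c (P2): min(31, 4) = 4
d (P2): min(-21, -2, -12) = -21
Alpha (P1): max(-12, 38, 4, -21) = 38
e (P2): min(-46, -17) = -46
f (P2): min(20, 48) = 20
Beta (P1): max(-46, 20) = 20
g (P2): min(-43, -41, 26) = -43
h (P2): min(14, 1) = 1
j (P2): min(-28, -12, -26, 12) = -28
Gamma (P1): max(-43, 1, -28) = 1
top (P2): min(38, 20, 1) = 1
At top, P2 picks Gamma (lowest: 1).
At Gamma, P1 picks h (highest: 1).
At h, P2 picks ae (lowest: 1).
Terminal value 1.

ae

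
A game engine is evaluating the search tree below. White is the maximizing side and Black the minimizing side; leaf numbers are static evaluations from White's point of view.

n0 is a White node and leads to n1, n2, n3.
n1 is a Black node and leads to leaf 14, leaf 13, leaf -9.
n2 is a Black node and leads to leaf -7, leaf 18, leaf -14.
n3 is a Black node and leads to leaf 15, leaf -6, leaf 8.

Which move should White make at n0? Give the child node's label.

n3

n1 (Black): min(14, 13, -9) = -9
n2 (Black): min(-7, 18, -14) = -14
n3 (Black): min(15, -6, 8) = -6
n0 (White): max(-9, -14, -6) = -6
White at n0 wants the highest of {n1=-9, n2=-14, n3=-6}, so chooses n3.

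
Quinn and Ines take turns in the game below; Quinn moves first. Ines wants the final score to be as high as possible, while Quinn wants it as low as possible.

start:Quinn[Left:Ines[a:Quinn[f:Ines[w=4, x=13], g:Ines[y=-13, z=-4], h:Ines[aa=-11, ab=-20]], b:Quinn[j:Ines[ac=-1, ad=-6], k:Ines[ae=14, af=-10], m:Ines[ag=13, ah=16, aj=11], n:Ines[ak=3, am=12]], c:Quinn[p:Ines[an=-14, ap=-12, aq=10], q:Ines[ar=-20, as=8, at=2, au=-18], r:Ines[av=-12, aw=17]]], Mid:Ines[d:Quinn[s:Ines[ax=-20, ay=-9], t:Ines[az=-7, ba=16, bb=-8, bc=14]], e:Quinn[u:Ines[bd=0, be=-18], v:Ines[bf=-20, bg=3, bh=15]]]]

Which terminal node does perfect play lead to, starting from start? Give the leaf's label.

f (Ines): max(4, 13) = 13
g (Ines): max(-13, -4) = -4
h (Ines): max(-11, -20) = -11
a (Quinn): min(13, -4, -11) = -11
j (Ines): max(-1, -6) = -1
k (Ines): max(14, -10) = 14
m (Ines): max(13, 16, 11) = 16
n (Ines): max(3, 12) = 12
b (Quinn): min(-1, 14, 16, 12) = -1
p (Ines): max(-14, -12, 10) = 10
q (Ines): max(-20, 8, 2, -18) = 8
r (Ines): max(-12, 17) = 17
c (Quinn): min(10, 8, 17) = 8
Left (Ines): max(-11, -1, 8) = 8
s (Ines): max(-20, -9) = -9
t (Ines): max(-7, 16, -8, 14) = 16
d (Quinn): min(-9, 16) = -9
u (Ines): max(0, -18) = 0
v (Ines): max(-20, 3, 15) = 15
e (Quinn): min(0, 15) = 0
Mid (Ines): max(-9, 0) = 0
start (Quinn): min(8, 0) = 0
At start, Quinn picks Mid (lowest: 0).
At Mid, Ines picks e (highest: 0).
At e, Quinn picks u (lowest: 0).
At u, Ines picks bd (highest: 0).
Terminal value 0.

bd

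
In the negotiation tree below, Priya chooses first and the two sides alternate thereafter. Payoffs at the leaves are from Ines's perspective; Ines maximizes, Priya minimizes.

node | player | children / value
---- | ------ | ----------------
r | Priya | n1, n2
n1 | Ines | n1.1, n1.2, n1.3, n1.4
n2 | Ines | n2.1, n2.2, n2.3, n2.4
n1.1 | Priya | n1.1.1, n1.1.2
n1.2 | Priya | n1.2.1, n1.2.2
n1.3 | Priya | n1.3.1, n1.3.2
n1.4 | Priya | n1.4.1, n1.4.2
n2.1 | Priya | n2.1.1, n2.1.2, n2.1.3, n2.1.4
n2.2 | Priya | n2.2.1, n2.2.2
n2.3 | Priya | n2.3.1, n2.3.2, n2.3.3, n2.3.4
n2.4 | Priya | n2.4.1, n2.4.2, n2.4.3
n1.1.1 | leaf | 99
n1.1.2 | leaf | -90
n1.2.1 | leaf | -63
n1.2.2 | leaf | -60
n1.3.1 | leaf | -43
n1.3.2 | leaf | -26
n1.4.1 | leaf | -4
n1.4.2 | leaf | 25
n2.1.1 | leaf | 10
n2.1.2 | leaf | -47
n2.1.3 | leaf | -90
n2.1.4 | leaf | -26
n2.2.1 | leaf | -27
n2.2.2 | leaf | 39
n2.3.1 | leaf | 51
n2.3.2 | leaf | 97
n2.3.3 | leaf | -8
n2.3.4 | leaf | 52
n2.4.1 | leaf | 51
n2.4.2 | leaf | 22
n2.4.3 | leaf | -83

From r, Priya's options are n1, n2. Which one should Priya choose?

n1.1 (Priya): min(99, -90) = -90
n1.2 (Priya): min(-63, -60) = -63
n1.3 (Priya): min(-43, -26) = -43
n1.4 (Priya): min(-4, 25) = -4
n1 (Ines): max(-90, -63, -43, -4) = -4
n2.1 (Priya): min(10, -47, -90, -26) = -90
n2.2 (Priya): min(-27, 39) = -27
n2.3 (Priya): min(51, 97, -8, 52) = -8
n2.4 (Priya): min(51, 22, -83) = -83
n2 (Ines): max(-90, -27, -8, -83) = -8
r (Priya): min(-4, -8) = -8
Priya at r wants the lowest of {n1=-4, n2=-8}, so chooses n2.

n2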